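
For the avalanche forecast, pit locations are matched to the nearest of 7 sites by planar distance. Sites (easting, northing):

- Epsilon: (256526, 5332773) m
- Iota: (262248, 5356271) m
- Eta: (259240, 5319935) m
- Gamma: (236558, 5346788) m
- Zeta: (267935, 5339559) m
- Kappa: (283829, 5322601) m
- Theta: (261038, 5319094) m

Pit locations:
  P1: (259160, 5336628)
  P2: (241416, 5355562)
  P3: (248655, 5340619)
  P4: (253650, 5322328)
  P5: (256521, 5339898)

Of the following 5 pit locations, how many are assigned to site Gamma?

P1 → Epsilon
P2 → Gamma
P3 → Epsilon
P4 → Eta
P5 → Epsilon
1 of the 5 goes to Gamma.

1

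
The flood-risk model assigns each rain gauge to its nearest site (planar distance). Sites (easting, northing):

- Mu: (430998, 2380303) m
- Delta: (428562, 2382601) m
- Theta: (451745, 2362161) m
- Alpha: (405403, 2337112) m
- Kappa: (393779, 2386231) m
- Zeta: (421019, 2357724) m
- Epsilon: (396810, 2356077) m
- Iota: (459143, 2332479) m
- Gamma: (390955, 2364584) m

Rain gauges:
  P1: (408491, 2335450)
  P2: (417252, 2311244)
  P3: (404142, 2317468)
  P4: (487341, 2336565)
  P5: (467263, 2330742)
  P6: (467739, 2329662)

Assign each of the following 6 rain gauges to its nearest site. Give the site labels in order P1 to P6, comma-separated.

P1 → Alpha (d²=12297988.00)
P2 → Alpha (d²=809552225.00)
P3 → Alpha (d²=387476857.00)
P4 → Iota (d²=811822600.00)
P5 → Iota (d²=68951569.00)
P6 → Iota (d²=81826705.00)

Alpha, Alpha, Alpha, Iota, Iota, Iota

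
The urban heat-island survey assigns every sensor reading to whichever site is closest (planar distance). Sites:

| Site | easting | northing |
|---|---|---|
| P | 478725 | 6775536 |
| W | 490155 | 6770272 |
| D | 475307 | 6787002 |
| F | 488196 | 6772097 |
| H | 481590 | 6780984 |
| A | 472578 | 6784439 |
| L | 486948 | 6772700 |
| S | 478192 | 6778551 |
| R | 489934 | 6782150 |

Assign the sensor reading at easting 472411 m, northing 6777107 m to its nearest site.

S

Squared distances to each site:
P: 42334637.000; W: 361566761.000; D: 106297841.000; F: 274266325.000; H: 99285170.000; A: 53786113.000; L: 230746018.000; S: 35505097.000; R: 332487378.000.
Minimum at S.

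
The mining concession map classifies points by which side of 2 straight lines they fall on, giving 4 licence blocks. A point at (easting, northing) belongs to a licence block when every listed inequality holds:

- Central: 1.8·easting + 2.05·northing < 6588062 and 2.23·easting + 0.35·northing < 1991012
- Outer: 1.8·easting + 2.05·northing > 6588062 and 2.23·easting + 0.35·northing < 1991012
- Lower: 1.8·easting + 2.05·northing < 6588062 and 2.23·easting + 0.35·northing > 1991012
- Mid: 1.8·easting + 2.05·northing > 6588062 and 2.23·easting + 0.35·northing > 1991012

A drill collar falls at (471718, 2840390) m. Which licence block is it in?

1.8·471718 + 2.05·2840390 = 6671891.900, which is > 6588062
2.23·471718 + 0.35·2840390 = 2046067.640, which is > 1991012
This sign pattern matches Mid.

Mid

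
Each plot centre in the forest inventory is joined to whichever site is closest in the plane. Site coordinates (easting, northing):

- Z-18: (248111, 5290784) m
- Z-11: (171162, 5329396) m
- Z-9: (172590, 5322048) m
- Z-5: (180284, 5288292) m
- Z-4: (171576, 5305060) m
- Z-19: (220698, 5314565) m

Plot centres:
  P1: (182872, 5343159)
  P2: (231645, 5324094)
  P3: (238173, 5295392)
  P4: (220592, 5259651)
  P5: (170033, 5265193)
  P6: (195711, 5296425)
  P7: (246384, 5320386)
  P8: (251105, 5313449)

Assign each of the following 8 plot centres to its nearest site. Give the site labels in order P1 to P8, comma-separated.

P1 → Z-11 (d²=326544269.00)
P2 → Z-19 (d²=210638650.00)
P3 → Z-18 (d²=119997508.00)
P4 → Z-18 (d²=1726559050.00)
P5 → Z-5 (d²=638646802.00)
P6 → Z-5 (d²=304138018.00)
P7 → Z-19 (d²=693654637.00)
P8 → Z-18 (d²=522666261.00)

Z-11, Z-19, Z-18, Z-18, Z-5, Z-5, Z-19, Z-18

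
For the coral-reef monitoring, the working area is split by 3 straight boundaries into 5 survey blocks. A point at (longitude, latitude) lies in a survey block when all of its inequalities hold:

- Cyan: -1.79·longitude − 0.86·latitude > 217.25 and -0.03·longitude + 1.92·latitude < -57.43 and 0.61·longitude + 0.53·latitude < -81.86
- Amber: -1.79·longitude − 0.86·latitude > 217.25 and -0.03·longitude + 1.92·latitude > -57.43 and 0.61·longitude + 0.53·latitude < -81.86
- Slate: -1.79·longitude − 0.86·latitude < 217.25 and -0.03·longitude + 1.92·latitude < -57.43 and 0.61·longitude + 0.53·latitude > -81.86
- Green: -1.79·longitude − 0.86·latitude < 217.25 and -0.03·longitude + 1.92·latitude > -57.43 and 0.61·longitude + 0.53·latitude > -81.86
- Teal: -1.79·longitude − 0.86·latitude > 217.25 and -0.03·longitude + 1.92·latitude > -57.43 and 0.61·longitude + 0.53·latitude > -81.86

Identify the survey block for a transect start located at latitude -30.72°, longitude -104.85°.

Green

-1.79·-104.85 − 0.86·-30.72 = 214.101, which is < 217.25
-0.03·-104.85 + 1.92·-30.72 = -55.837, which is > -57.43
0.61·-104.85 + 0.53·-30.72 = -80.240, which is > -81.86
This sign pattern matches Green.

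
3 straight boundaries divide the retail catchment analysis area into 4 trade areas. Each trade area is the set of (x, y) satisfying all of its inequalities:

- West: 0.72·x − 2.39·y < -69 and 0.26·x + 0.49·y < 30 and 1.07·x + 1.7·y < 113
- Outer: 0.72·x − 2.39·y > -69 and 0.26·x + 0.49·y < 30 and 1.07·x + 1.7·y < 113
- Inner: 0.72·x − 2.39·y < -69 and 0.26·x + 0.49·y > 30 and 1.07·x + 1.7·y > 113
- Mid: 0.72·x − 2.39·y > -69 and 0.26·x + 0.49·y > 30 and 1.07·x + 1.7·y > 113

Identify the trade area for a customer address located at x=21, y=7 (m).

0.72·21 − 2.39·7 = -1.610, which is > -69
0.26·21 + 0.49·7 = 8.890, which is < 30
1.07·21 + 1.7·7 = 34.370, which is < 113
This sign pattern matches Outer.

Outer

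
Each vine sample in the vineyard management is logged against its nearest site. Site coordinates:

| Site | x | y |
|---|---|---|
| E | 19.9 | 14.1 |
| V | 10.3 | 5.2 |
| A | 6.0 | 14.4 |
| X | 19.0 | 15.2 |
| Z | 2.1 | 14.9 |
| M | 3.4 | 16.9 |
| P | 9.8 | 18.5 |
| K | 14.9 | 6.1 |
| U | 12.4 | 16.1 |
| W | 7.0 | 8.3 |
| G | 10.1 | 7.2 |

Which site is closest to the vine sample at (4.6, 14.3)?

Squared distances to each site:
E: 234.130; V: 115.300; A: 1.970; X: 208.170; Z: 6.610; M: 8.200; P: 44.680; K: 173.330; U: 64.080; W: 41.760; G: 80.660.
Minimum at A.

A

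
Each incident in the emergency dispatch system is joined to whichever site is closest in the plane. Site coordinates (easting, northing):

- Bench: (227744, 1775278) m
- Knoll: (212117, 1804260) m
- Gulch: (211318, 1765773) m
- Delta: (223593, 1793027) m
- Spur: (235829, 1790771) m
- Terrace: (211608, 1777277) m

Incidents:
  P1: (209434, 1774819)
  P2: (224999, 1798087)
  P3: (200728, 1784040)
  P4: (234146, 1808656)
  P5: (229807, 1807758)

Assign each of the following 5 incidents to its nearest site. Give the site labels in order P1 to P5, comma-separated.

Terrace, Delta, Terrace, Spur, Delta

P1 → Terrace (d²=10768040.00)
P2 → Delta (d²=27580436.00)
P3 → Terrace (d²=164112569.00)
P4 → Spur (d²=322705714.00)
P5 → Delta (d²=255616157.00)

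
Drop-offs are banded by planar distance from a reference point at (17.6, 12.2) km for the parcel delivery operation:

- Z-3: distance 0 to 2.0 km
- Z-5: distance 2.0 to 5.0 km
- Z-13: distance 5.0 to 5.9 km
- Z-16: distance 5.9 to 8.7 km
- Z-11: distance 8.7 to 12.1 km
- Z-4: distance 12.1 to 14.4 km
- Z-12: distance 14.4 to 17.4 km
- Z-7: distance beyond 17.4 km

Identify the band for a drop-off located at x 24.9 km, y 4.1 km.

Distance = √((24.9−17.6)² + (4.1−12.2)²) = √(53.290 + 65.610) = 10.904 km.
8.7 ≤ 10.904 < 12.1 → Z-11.

Z-11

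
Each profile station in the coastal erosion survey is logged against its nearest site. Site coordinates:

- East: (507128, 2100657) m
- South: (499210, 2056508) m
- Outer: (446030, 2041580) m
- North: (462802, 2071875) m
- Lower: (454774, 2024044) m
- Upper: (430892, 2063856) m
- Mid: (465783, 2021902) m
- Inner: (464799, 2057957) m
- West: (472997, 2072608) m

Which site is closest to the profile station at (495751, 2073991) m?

Squared distances to each site:
East: 840511685.000; South: 317619970.000; Outer: 3522650762.000; North: 1090114057.000; Lower: 4173817338.000; Upper: 4309408106.000; Mid: 3611344945.000; Inner: 1215115460.000; West: 519657205.000.
Minimum at South.

South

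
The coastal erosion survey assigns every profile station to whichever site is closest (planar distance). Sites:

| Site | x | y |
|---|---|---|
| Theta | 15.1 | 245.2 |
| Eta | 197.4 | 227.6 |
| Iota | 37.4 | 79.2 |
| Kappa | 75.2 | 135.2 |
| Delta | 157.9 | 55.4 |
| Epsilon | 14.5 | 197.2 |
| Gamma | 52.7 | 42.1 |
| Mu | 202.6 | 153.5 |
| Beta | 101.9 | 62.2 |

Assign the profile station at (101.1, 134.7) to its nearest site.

Kappa

Squared distances to each site:
Theta: 19606.250; Eta: 17904.100; Iota: 7137.940; Kappa: 671.060; Delta: 9514.730; Epsilon: 11405.810; Gamma: 10917.320; Mu: 10655.690; Beta: 5256.890.
Minimum at Kappa.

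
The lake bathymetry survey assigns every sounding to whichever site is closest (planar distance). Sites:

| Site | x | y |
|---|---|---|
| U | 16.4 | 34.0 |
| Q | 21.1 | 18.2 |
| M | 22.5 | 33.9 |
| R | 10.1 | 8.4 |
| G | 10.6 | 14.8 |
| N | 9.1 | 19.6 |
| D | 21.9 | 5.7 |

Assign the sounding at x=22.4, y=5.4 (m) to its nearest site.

Squared distances to each site:
U: 853.960; Q: 165.530; M: 812.260; R: 160.290; G: 227.600; N: 378.530; D: 0.340.
Minimum at D.

D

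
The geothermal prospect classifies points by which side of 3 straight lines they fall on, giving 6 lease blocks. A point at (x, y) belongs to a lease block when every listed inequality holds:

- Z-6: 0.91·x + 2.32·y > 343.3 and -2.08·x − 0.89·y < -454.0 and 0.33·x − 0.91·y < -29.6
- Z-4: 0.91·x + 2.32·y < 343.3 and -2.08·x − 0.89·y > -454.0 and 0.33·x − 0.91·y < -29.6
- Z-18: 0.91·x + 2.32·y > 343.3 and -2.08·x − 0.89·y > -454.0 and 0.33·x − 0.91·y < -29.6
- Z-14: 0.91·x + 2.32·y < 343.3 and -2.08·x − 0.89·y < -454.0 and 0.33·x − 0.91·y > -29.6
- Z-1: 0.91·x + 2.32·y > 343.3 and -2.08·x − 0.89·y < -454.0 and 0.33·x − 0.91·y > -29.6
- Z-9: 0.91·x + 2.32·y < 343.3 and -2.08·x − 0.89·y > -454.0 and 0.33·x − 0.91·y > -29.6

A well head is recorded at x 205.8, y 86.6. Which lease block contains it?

Z-1

0.91·205.8 + 2.32·86.6 = 388.190, which is > 343.3
-2.08·205.8 − 0.89·86.6 = -505.138, which is < -454.0
0.33·205.8 − 0.91·86.6 = -10.892, which is > -29.6
This sign pattern matches Z-1.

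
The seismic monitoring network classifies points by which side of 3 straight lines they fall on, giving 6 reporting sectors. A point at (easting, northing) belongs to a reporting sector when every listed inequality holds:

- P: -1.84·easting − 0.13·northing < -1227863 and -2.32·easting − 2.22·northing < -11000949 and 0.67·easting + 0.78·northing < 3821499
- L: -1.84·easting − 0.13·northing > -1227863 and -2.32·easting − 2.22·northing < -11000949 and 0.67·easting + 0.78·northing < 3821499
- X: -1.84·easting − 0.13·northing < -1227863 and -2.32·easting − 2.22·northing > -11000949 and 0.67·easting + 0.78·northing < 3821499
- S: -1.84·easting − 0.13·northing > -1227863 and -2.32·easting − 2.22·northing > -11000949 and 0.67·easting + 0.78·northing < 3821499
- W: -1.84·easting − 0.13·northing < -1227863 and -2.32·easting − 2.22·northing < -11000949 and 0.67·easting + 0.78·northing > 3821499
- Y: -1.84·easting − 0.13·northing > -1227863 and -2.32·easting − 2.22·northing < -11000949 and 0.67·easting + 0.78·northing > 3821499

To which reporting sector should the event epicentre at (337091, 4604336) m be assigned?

L

-1.84·337091 − 0.13·4604336 = -1218811.120, which is > -1227863
-2.32·337091 − 2.22·4604336 = -11003677.040, which is < -11000949
0.67·337091 + 0.78·4604336 = 3817233.050, which is < 3821499
This sign pattern matches L.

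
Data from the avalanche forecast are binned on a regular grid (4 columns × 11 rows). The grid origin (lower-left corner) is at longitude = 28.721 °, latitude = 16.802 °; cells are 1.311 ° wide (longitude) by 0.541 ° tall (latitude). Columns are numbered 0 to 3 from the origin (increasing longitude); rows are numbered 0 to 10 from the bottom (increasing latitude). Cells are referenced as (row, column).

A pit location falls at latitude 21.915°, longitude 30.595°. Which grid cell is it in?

Column index: ⌊(30.595 − 28.721) / 1.311⌋ = ⌊1.429⌋ = 1
Row offset from origin: ⌊(21.915 − 16.802) / 0.541⌋ = ⌊9.451⌋ = 9 → row 9

(9, 1)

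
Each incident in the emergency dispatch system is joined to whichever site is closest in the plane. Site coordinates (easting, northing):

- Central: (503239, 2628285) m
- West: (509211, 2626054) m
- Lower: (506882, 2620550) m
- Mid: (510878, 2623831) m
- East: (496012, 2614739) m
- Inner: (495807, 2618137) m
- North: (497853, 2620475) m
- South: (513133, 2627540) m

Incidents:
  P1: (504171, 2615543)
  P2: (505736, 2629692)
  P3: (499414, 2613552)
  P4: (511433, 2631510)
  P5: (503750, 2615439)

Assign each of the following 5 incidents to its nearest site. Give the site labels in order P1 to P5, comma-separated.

P1 → Lower (d²=32419570.00)
P2 → Central (d²=8214658.00)
P3 → East (d²=12982573.00)
P4 → South (d²=18650900.00)
P5 → Lower (d²=35931745.00)

Lower, Central, East, South, Lower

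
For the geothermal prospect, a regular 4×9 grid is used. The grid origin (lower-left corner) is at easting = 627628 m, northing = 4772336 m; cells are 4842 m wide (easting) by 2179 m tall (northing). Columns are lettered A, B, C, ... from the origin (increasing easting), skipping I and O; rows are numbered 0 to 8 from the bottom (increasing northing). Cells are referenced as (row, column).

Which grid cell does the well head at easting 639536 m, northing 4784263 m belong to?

(5, C)

Column index: ⌊(639536 − 627628) / 4842⌋ = ⌊2.459⌋ = 2 → column C
Row offset from origin: ⌊(4784263 − 4772336) / 2179⌋ = ⌊5.474⌋ = 5 → row 5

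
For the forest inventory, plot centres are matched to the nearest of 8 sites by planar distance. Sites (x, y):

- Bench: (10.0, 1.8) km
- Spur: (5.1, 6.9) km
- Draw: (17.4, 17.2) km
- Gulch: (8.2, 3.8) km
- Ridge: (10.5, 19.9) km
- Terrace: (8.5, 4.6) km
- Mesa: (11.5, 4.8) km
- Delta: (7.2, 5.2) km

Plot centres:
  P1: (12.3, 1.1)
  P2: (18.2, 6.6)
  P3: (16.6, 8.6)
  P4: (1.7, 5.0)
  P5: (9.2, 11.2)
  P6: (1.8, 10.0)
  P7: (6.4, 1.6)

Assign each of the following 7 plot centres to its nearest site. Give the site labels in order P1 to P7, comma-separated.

P1 → Bench (d²=5.78)
P2 → Mesa (d²=48.13)
P3 → Mesa (d²=40.45)
P4 → Spur (d²=15.17)
P5 → Spur (d²=35.30)
P6 → Spur (d²=20.50)
P7 → Gulch (d²=8.08)

Bench, Mesa, Mesa, Spur, Spur, Spur, Gulch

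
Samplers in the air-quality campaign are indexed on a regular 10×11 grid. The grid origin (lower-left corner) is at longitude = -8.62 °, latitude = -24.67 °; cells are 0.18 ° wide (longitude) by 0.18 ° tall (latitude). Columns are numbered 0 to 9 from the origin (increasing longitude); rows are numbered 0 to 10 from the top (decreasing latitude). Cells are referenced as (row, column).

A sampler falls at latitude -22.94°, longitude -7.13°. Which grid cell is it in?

Column index: ⌊(-7.13 − -8.62) / 0.18⌋ = ⌊8.278⌋ = 8
Row offset from origin: ⌊(-22.94 − -24.67) / 0.18⌋ = ⌊9.611⌋ = 9 → row 1 (counted from top)

(1, 8)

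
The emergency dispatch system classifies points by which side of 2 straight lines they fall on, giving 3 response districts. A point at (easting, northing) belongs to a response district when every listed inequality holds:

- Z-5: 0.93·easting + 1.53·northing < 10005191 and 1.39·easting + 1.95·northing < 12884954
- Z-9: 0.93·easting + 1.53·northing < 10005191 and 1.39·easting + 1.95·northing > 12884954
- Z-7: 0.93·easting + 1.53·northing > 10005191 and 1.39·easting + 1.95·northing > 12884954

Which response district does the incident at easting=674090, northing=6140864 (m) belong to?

Z-7

0.93·674090 + 1.53·6140864 = 10022425.620, which is > 10005191
1.39·674090 + 1.95·6140864 = 12911669.900, which is > 12884954
This sign pattern matches Z-7.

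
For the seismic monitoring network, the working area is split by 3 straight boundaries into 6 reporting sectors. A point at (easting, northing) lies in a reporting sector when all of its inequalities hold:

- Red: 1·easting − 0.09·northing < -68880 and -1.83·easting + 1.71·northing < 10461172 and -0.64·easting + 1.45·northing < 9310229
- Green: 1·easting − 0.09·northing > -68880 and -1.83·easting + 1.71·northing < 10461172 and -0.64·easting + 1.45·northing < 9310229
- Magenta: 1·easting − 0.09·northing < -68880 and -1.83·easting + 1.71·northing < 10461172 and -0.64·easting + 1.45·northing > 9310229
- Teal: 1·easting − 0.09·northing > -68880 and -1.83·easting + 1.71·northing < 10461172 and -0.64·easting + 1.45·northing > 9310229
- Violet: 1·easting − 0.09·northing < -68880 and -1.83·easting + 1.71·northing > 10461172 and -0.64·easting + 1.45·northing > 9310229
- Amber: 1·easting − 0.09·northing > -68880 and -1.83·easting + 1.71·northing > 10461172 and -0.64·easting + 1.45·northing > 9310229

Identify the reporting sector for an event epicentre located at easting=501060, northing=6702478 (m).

1·501060 − 0.09·6702478 = -102163.020, which is < -68880
-1.83·501060 + 1.71·6702478 = 10544297.580, which is > 10461172
-0.64·501060 + 1.45·6702478 = 9397914.700, which is > 9310229
This sign pattern matches Violet.

Violet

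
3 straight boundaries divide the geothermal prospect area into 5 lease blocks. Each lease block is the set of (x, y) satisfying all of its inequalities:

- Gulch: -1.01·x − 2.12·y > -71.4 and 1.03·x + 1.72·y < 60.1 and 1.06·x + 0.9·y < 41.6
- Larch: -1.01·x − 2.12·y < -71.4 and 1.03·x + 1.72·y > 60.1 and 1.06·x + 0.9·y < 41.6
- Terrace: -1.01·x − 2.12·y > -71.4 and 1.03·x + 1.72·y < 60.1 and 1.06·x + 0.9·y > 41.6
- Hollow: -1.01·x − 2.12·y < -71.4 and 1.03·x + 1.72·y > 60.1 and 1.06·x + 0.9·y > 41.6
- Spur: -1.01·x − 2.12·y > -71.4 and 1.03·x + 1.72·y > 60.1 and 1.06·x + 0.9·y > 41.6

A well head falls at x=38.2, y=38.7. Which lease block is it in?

Hollow

-1.01·38.2 − 2.12·38.7 = -120.626, which is < -71.4
1.03·38.2 + 1.72·38.7 = 105.910, which is > 60.1
1.06·38.2 + 0.9·38.7 = 75.322, which is > 41.6
This sign pattern matches Hollow.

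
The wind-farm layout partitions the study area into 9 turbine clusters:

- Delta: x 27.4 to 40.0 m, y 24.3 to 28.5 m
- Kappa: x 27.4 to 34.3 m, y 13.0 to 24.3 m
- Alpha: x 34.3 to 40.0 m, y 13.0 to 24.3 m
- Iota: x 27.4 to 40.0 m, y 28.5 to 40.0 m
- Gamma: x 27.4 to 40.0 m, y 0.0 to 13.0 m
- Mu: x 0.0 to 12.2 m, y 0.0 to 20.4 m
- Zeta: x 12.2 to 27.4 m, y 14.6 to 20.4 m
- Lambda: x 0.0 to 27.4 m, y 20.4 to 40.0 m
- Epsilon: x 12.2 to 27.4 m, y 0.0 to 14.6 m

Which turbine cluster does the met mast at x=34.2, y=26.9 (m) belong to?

The point has x = 34.2 and y = 26.9.
Only Delta satisfies 27.4 ≤ x ≤ 40.0 and 24.3 ≤ y ≤ 28.5.

Delta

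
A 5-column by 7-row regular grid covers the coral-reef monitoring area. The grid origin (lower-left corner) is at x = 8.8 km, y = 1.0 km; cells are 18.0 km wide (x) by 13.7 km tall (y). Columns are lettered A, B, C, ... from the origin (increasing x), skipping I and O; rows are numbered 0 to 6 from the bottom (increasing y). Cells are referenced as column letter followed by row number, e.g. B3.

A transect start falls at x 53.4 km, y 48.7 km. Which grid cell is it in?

Column index: ⌊(53.4 − 8.8) / 18.0⌋ = ⌊2.478⌋ = 2 → column C
Row offset from origin: ⌊(48.7 − 1.0) / 13.7⌋ = ⌊3.482⌋ = 3 → row 3

C3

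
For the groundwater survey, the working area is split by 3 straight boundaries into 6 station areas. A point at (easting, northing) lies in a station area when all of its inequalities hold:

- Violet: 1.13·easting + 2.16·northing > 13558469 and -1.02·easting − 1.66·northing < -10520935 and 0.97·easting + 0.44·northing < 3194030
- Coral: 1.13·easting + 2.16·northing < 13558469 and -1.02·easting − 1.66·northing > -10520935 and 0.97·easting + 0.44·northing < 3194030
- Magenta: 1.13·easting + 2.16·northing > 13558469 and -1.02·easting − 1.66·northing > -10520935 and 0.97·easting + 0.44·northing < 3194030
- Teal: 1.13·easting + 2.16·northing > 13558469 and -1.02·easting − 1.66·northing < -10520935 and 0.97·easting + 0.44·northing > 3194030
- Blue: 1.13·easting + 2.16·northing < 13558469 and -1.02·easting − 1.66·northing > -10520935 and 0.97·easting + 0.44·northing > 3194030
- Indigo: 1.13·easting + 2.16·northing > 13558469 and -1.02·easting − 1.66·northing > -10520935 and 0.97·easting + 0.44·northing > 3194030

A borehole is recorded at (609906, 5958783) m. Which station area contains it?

Indigo

1.13·609906 + 2.16·5958783 = 13560165.060, which is > 13558469
-1.02·609906 − 1.66·5958783 = -10513683.900, which is > -10520935
0.97·609906 + 0.44·5958783 = 3213473.340, which is > 3194030
This sign pattern matches Indigo.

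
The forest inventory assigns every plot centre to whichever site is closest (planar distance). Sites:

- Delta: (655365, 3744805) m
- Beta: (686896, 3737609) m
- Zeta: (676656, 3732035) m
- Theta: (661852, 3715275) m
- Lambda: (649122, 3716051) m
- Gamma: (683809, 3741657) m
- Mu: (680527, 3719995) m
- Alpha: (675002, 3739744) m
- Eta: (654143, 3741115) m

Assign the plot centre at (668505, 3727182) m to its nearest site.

Zeta

Squared distances to each site:
Delta: 483229729.000; Beta: 446951210.000; Zeta: 89990410.000; Theta: 186039058.000; Lambda: 499599850.000; Gamma: 443738041.000; Mu: 196181453.000; Alpha: 200014853.000; Eta: 400395533.000.
Minimum at Zeta.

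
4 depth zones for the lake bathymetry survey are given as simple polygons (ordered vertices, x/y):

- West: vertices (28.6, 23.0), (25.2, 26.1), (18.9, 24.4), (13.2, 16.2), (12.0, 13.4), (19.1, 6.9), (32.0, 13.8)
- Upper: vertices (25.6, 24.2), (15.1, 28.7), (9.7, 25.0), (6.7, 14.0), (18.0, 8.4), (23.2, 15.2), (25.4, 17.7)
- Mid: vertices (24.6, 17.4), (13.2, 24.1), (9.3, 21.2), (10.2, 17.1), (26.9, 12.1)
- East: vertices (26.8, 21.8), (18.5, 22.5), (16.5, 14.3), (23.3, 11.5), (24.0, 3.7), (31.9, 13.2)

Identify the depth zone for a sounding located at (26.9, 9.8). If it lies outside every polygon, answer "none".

East

Cast a ray rightward from (26.9, 9.8). For each polygon, the edges (by vertex number in listed order) whose endpoints lie on opposite sides of y = 9.8, where each meets that height, and whether that is right or left of the point:
West: 5–6 at x≈15.93 (left), 6–7 at x≈24.52 (left) → 0 crossings.
Upper: 4–5 at x≈15.18 (left), 5–6 at x≈19.07 (left) → 0 crossings.
Mid: no edge straddles that height → 0 crossings.
East: 4–5 at x≈23.45 (left), 5–6 at x≈29.07 (right) → 1 crossing.
Only East has an odd count, so the point is inside East.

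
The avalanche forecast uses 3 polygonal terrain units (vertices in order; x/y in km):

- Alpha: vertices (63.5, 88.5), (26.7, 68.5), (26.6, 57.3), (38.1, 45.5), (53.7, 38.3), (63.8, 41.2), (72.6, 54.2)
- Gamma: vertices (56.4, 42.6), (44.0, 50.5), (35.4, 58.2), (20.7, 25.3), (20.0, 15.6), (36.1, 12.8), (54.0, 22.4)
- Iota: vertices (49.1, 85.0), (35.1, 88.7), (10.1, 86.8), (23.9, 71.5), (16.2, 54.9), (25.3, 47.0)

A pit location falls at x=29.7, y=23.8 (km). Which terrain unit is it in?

Gamma

Cast a ray rightward from (29.7, 23.8). For each polygon, the edges (by vertex number in listed order) whose endpoints lie on opposite sides of y = 23.8, where each meets that height, and whether that is right or left of the point:
Alpha: no edge straddles that height → 0 crossings.
Gamma: 4–5 at x≈20.59 (left), 7–1 at x≈54.17 (right) → 1 crossing.
Iota: no edge straddles that height → 0 crossings.
Only Gamma has an odd count, so the point is inside Gamma.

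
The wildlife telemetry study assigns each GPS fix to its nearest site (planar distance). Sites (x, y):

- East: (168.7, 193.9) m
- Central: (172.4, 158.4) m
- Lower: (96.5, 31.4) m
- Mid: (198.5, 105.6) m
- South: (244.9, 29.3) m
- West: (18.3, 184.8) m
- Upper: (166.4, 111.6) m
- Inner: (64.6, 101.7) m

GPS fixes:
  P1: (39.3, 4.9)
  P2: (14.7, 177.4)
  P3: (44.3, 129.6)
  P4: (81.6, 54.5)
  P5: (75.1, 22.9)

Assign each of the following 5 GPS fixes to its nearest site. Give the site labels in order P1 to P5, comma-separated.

Lower, West, Inner, Lower, Lower

P1 → Lower (d²=3974.09)
P2 → West (d²=67.72)
P3 → Inner (d²=1190.50)
P4 → Lower (d²=755.62)
P5 → Lower (d²=530.21)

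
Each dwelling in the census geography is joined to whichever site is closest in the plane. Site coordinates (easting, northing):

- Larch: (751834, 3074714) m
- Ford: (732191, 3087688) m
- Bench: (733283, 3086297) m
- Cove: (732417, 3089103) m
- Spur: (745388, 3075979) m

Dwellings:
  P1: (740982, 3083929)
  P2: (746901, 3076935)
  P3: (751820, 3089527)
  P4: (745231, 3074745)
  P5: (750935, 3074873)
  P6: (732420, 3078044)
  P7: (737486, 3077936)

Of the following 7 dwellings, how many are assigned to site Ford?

0

P1 → Bench
P2 → Spur
P3 → Larch
P4 → Spur
P5 → Larch
P6 → Bench
P7 → Spur
0 of the 7 go to Ford.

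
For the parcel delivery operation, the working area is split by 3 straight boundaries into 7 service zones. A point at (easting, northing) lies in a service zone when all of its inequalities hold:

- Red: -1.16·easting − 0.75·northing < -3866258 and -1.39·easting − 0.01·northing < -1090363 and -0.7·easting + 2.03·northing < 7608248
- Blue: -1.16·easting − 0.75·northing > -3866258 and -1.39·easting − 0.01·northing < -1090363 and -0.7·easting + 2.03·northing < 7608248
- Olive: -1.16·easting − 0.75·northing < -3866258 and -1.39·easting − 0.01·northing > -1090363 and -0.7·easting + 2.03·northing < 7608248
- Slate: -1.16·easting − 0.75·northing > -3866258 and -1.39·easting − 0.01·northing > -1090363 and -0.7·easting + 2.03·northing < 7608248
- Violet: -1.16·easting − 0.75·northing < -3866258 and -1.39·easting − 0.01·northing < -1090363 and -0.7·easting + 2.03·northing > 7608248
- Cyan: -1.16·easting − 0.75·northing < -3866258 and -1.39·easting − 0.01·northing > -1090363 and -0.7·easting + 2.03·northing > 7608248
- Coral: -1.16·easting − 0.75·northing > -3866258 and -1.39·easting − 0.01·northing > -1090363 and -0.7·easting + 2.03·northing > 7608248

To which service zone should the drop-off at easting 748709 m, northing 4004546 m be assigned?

Olive

-1.16·748709 − 0.75·4004546 = -3871911.940, which is < -3866258
-1.39·748709 − 0.01·4004546 = -1080750.970, which is > -1090363
-0.7·748709 + 2.03·4004546 = 7605132.080, which is < 7608248
This sign pattern matches Olive.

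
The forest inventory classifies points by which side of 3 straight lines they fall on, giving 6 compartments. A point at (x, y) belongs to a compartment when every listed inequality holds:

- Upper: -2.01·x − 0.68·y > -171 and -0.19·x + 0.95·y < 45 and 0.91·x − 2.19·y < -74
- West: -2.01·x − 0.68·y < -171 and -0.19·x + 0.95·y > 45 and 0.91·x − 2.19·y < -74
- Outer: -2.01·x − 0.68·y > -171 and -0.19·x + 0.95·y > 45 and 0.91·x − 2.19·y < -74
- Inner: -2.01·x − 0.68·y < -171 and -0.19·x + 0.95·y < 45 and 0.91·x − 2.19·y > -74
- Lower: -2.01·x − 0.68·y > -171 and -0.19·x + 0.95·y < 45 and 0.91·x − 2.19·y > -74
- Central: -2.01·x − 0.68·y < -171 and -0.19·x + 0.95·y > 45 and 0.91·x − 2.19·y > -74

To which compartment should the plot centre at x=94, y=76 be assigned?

West

-2.01·94 − 0.68·76 = -240.620, which is < -171
-0.19·94 + 0.95·76 = 54.340, which is > 45
0.91·94 − 2.19·76 = -80.900, which is < -74
This sign pattern matches West.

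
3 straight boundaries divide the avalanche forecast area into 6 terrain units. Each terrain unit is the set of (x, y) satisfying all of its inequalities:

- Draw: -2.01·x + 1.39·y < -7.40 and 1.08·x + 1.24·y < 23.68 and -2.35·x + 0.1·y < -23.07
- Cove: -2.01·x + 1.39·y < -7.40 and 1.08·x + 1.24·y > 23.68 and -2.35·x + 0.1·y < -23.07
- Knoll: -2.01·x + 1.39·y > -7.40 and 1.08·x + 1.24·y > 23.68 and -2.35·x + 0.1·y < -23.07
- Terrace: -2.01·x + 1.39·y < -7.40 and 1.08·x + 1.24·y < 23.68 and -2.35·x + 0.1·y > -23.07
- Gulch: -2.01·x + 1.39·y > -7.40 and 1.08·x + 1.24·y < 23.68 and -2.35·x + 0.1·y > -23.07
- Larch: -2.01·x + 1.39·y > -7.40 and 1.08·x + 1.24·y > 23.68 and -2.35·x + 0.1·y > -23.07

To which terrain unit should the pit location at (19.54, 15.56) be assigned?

Cove

-2.01·19.54 + 1.39·15.56 = -17.647, which is < -7.40
1.08·19.54 + 1.24·15.56 = 40.398, which is > 23.68
-2.35·19.54 + 0.1·15.56 = -44.363, which is < -23.07
This sign pattern matches Cove.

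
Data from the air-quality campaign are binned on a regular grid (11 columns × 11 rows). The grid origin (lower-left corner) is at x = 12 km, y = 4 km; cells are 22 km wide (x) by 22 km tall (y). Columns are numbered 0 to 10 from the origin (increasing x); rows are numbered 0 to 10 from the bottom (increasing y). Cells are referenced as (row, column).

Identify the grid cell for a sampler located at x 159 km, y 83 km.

(3, 6)

Column index: ⌊(159 − 12) / 22⌋ = ⌊6.682⌋ = 6
Row offset from origin: ⌊(83 − 4) / 22⌋ = ⌊3.591⌋ = 3 → row 3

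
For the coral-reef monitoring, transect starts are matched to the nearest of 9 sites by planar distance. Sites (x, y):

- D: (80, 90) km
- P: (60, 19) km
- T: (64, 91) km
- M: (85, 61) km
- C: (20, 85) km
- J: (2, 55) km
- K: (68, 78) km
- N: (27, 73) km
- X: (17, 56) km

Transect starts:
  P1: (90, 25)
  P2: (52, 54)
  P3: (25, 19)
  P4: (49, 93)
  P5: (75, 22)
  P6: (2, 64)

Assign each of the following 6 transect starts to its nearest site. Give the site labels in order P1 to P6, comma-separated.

P1 → P (d²=936.00)
P2 → K (d²=832.00)
P3 → P (d²=1225.00)
P4 → T (d²=229.00)
P5 → P (d²=234.00)
P6 → J (d²=81.00)

P, K, P, T, P, J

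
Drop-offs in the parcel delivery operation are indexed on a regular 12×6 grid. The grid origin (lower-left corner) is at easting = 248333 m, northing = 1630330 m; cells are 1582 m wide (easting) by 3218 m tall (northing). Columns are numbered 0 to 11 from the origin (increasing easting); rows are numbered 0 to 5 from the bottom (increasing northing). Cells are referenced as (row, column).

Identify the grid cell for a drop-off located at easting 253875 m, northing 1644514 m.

(4, 3)

Column index: ⌊(253875 − 248333) / 1582⌋ = ⌊3.503⌋ = 3
Row offset from origin: ⌊(1644514 − 1630330) / 3218⌋ = ⌊4.408⌋ = 4 → row 4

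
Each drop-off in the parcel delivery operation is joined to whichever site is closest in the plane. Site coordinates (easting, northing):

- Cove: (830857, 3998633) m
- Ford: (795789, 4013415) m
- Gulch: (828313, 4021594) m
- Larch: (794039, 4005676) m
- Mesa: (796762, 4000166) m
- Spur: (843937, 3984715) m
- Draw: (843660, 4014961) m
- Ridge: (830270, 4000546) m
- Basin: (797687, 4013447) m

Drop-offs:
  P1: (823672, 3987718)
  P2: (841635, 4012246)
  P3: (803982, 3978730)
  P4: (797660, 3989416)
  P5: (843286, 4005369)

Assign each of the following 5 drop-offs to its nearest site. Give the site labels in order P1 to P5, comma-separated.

P1 → Cove (d²=170761450.00)
P2 → Draw (d²=11471850.00)
P3 → Mesa (d²=511630496.00)
P4 → Mesa (d²=116368904.00)
P5 → Draw (d²=92146340.00)

Cove, Draw, Mesa, Mesa, Draw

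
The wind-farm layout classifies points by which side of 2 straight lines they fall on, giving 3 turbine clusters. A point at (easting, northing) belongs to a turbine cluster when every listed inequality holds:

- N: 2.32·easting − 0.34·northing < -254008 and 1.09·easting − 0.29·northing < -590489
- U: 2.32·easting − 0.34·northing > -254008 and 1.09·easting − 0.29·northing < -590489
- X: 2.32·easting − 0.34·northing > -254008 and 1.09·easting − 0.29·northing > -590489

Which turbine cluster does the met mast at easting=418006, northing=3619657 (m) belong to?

N

2.32·418006 − 0.34·3619657 = -260909.460, which is < -254008
1.09·418006 − 0.29·3619657 = -594073.990, which is < -590489
This sign pattern matches N.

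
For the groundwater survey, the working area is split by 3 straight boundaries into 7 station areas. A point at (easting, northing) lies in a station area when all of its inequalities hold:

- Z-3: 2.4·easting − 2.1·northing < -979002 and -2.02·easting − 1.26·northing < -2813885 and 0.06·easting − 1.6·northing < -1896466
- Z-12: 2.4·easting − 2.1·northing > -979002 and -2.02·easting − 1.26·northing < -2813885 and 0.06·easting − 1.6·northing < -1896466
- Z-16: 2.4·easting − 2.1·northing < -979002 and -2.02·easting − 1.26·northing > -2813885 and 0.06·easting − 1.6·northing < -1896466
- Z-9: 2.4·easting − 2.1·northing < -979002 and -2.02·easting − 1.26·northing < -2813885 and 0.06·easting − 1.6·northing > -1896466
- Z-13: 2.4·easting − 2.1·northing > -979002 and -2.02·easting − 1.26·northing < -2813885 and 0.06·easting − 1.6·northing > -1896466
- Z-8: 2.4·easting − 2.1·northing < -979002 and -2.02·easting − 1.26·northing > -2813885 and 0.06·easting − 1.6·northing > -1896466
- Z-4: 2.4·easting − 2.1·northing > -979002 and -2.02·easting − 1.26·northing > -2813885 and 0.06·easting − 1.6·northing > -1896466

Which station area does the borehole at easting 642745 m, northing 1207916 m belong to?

Z-9

2.4·642745 − 2.1·1207916 = -994035.600, which is < -979002
-2.02·642745 − 1.26·1207916 = -2820319.060, which is < -2813885
0.06·642745 − 1.6·1207916 = -1894100.900, which is > -1896466
This sign pattern matches Z-9.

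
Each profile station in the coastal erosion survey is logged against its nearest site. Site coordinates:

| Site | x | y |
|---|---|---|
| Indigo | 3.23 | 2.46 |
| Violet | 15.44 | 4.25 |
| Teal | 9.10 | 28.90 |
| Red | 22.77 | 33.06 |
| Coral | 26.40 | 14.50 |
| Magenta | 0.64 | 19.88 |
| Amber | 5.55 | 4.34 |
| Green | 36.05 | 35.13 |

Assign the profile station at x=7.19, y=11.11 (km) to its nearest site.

Amber

Squared distances to each site:
Indigo: 90.504; Violet: 115.122; Teal: 320.132; Red: 724.539; Coral: 380.516; Magenta: 119.815; Amber: 48.522; Green: 1409.860.
Minimum at Amber.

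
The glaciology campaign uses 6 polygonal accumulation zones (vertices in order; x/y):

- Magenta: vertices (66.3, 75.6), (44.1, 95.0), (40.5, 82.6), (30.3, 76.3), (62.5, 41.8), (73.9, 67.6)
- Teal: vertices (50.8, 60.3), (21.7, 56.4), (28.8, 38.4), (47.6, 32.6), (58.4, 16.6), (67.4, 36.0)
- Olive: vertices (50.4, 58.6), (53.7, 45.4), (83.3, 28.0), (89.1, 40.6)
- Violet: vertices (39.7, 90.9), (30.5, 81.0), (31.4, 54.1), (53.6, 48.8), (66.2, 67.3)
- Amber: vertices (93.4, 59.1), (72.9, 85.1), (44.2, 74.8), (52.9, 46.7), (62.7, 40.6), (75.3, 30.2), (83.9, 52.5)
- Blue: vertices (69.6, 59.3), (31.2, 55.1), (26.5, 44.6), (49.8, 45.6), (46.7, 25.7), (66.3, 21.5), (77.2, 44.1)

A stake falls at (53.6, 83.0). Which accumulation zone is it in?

Magenta

Cast a ray rightward from (53.6, 83.0). For each polygon, the edges (by vertex number in listed order) whose endpoints lie on opposite sides of y = 83.0, where each meets that height, and whether that is right or left of the point:
Magenta: 1–2 at x≈57.83 (right), 2–3 at x≈40.62 (left) → 1 crossing.
Teal: no edge straddles that height → 0 crossings.
Olive: no edge straddles that height → 0 crossings.
Violet: 1–2 at x≈32.36 (left), 5–1 at x≈48.57 (left) → 0 crossings.
Amber: 1–2 at x≈74.56 (right), 2–3 at x≈67.05 (right) → 2 crossings.
Blue: no edge straddles that height → 0 crossings.
Only Magenta has an odd count, so the point is inside Magenta.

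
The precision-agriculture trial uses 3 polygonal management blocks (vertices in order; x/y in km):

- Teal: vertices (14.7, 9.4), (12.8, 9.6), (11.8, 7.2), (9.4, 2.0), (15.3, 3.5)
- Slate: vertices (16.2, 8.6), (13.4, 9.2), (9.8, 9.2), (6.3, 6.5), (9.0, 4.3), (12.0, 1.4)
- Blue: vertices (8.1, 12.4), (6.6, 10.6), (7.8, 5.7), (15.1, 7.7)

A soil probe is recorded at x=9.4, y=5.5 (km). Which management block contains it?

Cast a ray rightward from (9.4, 5.5). For each polygon, the edges (by vertex number in listed order) whose endpoints lie on opposite sides of y = 5.5, where each meets that height, and whether that is right or left of the point:
Teal: 3–4 at x≈11.02 (right), 5–1 at x≈15.10 (right) → 2 crossings.
Slate: 4–5 at x≈7.53 (left), 6–1 at x≈14.39 (right) → 1 crossing.
Blue: no edge straddles that height → 0 crossings.
Only Slate has an odd count, so the point is inside Slate.

Slate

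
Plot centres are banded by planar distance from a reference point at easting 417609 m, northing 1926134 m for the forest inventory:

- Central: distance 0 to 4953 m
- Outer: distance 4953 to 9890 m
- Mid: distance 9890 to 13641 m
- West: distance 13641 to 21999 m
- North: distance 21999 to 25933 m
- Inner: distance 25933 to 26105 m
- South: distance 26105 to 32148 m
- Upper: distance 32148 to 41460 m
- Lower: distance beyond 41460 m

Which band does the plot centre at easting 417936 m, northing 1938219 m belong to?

Distance = √((417936−417609)² + (1938219−1926134)²) = √(106929.000 + 146047225.000) = 12089.423 m.
9890 ≤ 12089.423 < 13641 → Mid.

Mid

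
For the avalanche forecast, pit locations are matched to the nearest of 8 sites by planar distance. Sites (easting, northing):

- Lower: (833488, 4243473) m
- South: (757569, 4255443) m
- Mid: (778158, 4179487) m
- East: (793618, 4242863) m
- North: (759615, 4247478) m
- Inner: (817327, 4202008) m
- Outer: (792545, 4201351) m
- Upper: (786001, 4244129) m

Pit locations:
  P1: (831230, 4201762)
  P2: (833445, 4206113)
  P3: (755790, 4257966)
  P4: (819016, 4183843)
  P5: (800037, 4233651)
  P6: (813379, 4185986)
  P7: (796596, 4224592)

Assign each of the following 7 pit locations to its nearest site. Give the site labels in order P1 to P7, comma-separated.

P1 → Inner (d²=193353925.00)
P2 → Inner (d²=276640949.00)
P3 → South (d²=9530370.00)
P4 → Inner (d²=332819946.00)
P5 → East (d²=126064505.00)
P6 → Inner (d²=272291188.00)
P7 → East (d²=342697925.00)

Inner, Inner, South, Inner, East, Inner, East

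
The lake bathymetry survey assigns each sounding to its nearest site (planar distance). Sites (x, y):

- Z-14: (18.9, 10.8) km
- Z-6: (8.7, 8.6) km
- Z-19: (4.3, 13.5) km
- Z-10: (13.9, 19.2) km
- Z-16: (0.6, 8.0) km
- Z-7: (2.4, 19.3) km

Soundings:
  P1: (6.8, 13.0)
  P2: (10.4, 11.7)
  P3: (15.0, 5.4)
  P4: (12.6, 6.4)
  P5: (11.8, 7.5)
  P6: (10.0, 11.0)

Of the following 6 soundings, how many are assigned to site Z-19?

1

P1 → Z-19
P2 → Z-6
P3 → Z-14
P4 → Z-6
P5 → Z-6
P6 → Z-6
1 of the 6 goes to Z-19.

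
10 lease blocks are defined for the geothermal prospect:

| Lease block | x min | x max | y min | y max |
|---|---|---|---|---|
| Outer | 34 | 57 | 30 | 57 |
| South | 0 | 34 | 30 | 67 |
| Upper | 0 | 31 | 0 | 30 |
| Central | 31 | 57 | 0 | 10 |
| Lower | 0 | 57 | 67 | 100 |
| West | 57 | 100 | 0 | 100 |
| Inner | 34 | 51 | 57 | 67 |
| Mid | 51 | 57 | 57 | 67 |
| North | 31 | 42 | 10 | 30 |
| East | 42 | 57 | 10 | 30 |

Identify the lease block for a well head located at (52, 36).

The point has x = 52 and y = 36.
Only Outer satisfies 34 ≤ x ≤ 57 and 30 ≤ y ≤ 57.

Outer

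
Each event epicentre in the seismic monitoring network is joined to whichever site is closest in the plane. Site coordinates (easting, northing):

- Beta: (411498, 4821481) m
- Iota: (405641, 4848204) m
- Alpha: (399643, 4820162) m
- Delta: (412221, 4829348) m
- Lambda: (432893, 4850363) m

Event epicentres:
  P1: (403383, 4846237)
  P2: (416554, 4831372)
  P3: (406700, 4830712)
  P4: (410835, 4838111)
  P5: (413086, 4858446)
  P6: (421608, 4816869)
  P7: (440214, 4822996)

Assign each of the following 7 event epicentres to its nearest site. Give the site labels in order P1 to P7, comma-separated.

Iota, Delta, Delta, Delta, Iota, Beta, Lambda

P1 → Iota (d²=8967653.00)
P2 → Delta (d²=22871465.00)
P3 → Delta (d²=32341937.00)
P4 → Delta (d²=78711165.00)
P5 → Iota (d²=160326589.00)
P6 → Beta (d²=123482644.00)
P7 → Lambda (d²=802549730.00)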